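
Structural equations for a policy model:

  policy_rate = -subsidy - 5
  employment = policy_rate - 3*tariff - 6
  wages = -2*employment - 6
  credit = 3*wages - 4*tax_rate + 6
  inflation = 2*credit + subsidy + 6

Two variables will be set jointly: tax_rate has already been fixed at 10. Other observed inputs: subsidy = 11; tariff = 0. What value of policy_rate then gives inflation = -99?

With tax_rate held at 10:
Intervening on policy_rate fixes its value directly, overriding its dependence on subsidy.
Substituting into the employment equation gives employment = policy_rate - 6.
Substituting into the wages equation gives wages = -2*policy_rate + 6.
Substituting into the credit equation gives credit = -6*policy_rate - 16.
So inflation = -12*policy_rate - 15.
Solve -12*policy_rate - 15 = -99: policy_rate = (-99 + 15) / -12 = 7.

policy_rate = 7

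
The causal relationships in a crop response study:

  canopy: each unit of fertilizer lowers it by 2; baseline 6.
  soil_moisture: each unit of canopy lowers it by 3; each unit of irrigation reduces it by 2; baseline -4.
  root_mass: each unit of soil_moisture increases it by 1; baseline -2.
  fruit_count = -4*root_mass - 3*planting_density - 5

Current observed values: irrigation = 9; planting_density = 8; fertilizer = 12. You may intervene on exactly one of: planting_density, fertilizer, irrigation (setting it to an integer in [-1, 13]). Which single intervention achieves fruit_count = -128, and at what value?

Intervening on planting_density: with other inputs at their observed values, fruit_count = -3*planting_density - 125. Solving for -128 gives planting_density = 1, within [-1, 13].
Intervening on fertilizer: fruit_count = -24*fertilizer + 139. Reaching -128 requires fertilizer = 89/8, not an integer.
Intervening on irrigation: fruit_count = 8*irrigation - 221. Reaching -128 requires irrigation = 93/8, not an integer.

set planting_density = 1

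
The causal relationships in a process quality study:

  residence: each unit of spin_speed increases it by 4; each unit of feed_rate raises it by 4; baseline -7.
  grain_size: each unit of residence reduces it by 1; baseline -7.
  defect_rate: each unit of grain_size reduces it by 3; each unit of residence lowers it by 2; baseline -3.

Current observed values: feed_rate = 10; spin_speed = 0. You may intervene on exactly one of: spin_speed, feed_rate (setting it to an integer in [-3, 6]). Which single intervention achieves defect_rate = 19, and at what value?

Intervening on spin_speed: defect_rate = 4*spin_speed + 51. Reaching 19 requires spin_speed = -8, outside [-3, 6].
Intervening on feed_rate: with other inputs at their observed values, defect_rate = 4*feed_rate + 11. Solving for 19 gives feed_rate = 2, within [-3, 6].

set feed_rate = 2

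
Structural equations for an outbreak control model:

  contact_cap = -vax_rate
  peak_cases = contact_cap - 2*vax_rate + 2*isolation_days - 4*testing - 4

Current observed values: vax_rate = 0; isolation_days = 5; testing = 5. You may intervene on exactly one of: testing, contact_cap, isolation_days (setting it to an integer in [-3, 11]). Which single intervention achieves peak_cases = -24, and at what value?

set isolation_days = 0

Intervening on testing: peak_cases = -4*testing + 6. Reaching -24 requires testing = 15/2, not an integer.
Intervening on contact_cap: peak_cases = contact_cap - 14. Reaching -24 requires contact_cap = -10, outside [-3, 11].
Intervening on isolation_days: with other inputs at their observed values, peak_cases = 2*isolation_days - 24. Solving for -24 gives isolation_days = 0, within [-3, 11].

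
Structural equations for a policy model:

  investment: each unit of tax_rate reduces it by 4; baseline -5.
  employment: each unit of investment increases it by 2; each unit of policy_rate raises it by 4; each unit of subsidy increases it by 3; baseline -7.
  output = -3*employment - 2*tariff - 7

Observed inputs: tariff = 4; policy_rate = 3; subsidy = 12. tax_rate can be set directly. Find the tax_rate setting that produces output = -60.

Substituting into the employment equation gives employment = -8*tax_rate + 31.
So output = 24*tax_rate - 108.
Solve 24*tax_rate - 108 = -60: tax_rate = (-60 + 108) / 24 = 2.

tax_rate = 2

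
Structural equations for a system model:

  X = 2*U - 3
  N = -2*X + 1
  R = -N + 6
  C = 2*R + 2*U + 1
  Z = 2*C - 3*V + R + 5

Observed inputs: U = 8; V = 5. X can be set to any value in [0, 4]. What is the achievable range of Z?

Intervening on X fixes its value directly, overriding its dependence on U.
Substituting into the R equation gives R = 2*X + 5.
Substituting into the C equation gives C = 4*X + 27.
Substituting into the Z equation gives Z = 10*X + 49.
Linear in X, so extremes are at the endpoints: X = 0 gives Z = 49; X = 4 gives Z = 89.

49 to 89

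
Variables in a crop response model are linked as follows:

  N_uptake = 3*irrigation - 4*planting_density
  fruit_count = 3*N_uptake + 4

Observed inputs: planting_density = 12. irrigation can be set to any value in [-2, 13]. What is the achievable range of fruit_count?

Substituting into the N_uptake equation gives N_uptake = 3*irrigation - 48.
This gives fruit_count = 9*irrigation - 140.
Linear in irrigation, so extremes are at the endpoints: irrigation = -2 gives fruit_count = -158; irrigation = 13 gives fruit_count = -23.

-158 to -23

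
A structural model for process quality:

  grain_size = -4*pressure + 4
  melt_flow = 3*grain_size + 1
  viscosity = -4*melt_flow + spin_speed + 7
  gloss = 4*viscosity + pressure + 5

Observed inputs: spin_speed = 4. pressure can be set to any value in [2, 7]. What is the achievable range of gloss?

227 to 1192

Substituting into the melt_flow equation gives melt_flow = -12*pressure + 13.
So viscosity = 48*pressure - 41.
This gives gloss = 193*pressure - 159.
Linear in pressure, so extremes are at the endpoints: pressure = 2 gives gloss = 227; pressure = 7 gives gloss = 1192.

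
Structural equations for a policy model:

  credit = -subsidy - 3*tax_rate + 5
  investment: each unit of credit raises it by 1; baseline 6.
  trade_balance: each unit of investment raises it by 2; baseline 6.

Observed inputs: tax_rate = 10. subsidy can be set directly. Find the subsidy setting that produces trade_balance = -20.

subsidy = -6

Substituting into the credit equation gives credit = -subsidy - 25.
Substituting into the investment equation gives investment = -subsidy - 19.
So trade_balance = -2*subsidy - 32.
Solve -2*subsidy - 32 = -20: subsidy = (-20 + 32) / -2 = -6.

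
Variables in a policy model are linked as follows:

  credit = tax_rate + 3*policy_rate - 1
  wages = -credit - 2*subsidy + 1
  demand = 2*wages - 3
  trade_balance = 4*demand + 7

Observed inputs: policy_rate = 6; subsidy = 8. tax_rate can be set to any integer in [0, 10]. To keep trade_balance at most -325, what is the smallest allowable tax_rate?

tax_rate = 8

Substituting into the credit equation gives credit = tax_rate + 17.
wages becomes -tax_rate - 32.
So demand = -2*tax_rate - 67.
So trade_balance = -8*tax_rate - 261.
Require -8*tax_rate - 261 ≤ -325, so tax_rate ≥ 8.
The smallest integer in [0, 10] satisfying this is 8.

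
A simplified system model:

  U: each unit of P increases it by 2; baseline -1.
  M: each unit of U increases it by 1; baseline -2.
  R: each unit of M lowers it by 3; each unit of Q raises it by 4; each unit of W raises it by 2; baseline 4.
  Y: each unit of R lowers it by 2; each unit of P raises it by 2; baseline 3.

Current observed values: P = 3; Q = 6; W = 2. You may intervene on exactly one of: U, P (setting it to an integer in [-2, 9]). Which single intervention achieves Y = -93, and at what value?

Intervening on U: Y = 6*U - 67. Reaching -93 requires U = -13/3, not an integer.
Intervening on P: with other inputs at their observed values, Y = 14*P - 79. Solving for -93 gives P = -1, within [-2, 9].

set P = -1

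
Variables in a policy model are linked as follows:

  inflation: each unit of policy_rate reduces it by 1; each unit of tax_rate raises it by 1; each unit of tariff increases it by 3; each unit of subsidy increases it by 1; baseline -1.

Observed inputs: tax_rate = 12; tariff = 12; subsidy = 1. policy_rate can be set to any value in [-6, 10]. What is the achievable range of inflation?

Substituting into the inflation equation gives inflation = -policy_rate + 48.
Linear in policy_rate, so extremes are at the endpoints: policy_rate = -6 gives inflation = 54; policy_rate = 10 gives inflation = 38.

38 to 54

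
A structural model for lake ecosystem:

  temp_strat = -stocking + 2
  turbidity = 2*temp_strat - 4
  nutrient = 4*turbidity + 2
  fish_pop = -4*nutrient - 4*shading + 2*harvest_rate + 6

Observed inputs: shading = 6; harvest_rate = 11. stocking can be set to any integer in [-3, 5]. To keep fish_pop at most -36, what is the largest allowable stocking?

Substituting into the turbidity equation gives turbidity = -2*stocking.
Substituting into the nutrient equation gives nutrient = -8*stocking + 2.
So fish_pop = 32*stocking - 4.
Require 32*stocking - 4 ≤ -36, so stocking ≤ -1.
The largest integer in [-3, 5] satisfying this is -1.

stocking = -1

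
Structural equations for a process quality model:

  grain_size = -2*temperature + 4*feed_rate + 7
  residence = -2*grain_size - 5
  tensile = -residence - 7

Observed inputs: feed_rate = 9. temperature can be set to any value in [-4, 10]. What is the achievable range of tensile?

44 to 100

Substituting into the grain_size equation gives grain_size = -2*temperature + 43.
Substituting into the residence equation gives residence = 4*temperature - 91.
This gives tensile = -4*temperature + 84.
Linear in temperature, so extremes are at the endpoints: temperature = -4 gives tensile = 100; temperature = 10 gives tensile = 44.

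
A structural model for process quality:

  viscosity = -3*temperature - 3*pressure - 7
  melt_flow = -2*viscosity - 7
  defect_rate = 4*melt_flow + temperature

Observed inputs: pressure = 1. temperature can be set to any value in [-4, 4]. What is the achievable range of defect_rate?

Substituting into the viscosity equation gives viscosity = -3*temperature - 10.
Substituting into the melt_flow equation gives melt_flow = 6*temperature + 13.
defect_rate becomes 25*temperature + 52.
Linear in temperature, so extremes are at the endpoints: temperature = -4 gives defect_rate = -48; temperature = 4 gives defect_rate = 152.

-48 to 152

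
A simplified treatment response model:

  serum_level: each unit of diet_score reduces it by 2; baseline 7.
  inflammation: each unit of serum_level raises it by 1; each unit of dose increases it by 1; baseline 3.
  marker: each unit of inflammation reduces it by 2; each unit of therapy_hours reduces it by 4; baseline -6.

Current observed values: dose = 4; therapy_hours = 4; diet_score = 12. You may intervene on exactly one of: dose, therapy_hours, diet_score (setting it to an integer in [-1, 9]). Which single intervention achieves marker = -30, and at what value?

Intervening on dose: marker = -2*dose + 6. Reaching -30 requires dose = 18, outside [-1, 9].
Intervening on therapy_hours: marker = -4*therapy_hours + 14. Reaching -30 requires therapy_hours = 11, outside [-1, 9].
Intervening on diet_score: with other inputs at their observed values, marker = 4*diet_score - 50. Solving for -30 gives diet_score = 5, within [-1, 9].

set diet_score = 5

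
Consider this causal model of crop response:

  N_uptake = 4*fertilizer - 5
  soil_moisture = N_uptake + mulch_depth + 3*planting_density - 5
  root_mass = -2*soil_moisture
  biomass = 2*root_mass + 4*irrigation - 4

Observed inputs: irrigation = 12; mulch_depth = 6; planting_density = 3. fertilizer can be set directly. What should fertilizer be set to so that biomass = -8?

Substituting into the soil_moisture equation gives soil_moisture = 4*fertilizer + 5.
This gives root_mass = -8*fertilizer - 10.
So biomass = -16*fertilizer + 24.
Solve -16*fertilizer + 24 = -8: fertilizer = (-8 - 24) / -16 = 2.

fertilizer = 2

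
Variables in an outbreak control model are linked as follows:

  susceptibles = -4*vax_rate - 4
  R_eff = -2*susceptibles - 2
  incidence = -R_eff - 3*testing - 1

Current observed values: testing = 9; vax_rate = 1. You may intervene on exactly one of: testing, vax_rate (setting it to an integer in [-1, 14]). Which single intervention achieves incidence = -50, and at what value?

set vax_rate = 2

Intervening on testing: incidence = -3*testing - 15. Reaching -50 requires testing = 35/3, not an integer.
Intervening on vax_rate: with other inputs at their observed values, incidence = -8*vax_rate - 34. Solving for -50 gives vax_rate = 2, within [-1, 14].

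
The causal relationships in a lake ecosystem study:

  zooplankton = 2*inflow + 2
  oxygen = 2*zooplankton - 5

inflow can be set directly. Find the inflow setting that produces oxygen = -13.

inflow = -3

Substituting into the oxygen equation gives oxygen = 4*inflow - 1.
Solve 4*inflow - 1 = -13: inflow = (-13 + 1) / 4 = -3.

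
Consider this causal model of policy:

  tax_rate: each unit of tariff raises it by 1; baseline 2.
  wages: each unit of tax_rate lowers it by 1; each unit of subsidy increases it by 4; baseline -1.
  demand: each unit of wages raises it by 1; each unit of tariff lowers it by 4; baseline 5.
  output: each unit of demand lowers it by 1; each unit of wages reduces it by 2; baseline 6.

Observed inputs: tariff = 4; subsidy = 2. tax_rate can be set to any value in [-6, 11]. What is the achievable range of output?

-22 to 29

Intervening on tax_rate fixes its value directly, overriding its dependence on tariff.
Substituting into the wages equation gives wages = -tax_rate + 7.
Substituting into the demand equation gives demand = -tax_rate - 4.
Substituting into the output equation gives output = 3*tax_rate - 4.
Linear in tax_rate, so extremes are at the endpoints: tax_rate = -6 gives output = -22; tax_rate = 11 gives output = 29.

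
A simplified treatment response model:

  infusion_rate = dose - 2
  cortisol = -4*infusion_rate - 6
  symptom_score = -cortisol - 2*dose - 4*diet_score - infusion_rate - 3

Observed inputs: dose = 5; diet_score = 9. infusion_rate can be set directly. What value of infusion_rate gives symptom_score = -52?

infusion_rate = -3

Intervening on infusion_rate fixes its value directly, overriding its dependence on dose.
Substituting into the symptom_score equation gives symptom_score = 3*infusion_rate - 43.
Solve 3*infusion_rate - 43 = -52: infusion_rate = (-52 + 43) / 3 = -3.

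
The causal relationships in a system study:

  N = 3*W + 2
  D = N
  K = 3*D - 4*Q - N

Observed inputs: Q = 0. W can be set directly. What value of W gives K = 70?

Substituting into the D equation gives D = 3*W + 2.
So K = 6*W + 4.
Solve 6*W + 4 = 70: W = (70 - 4) / 6 = 11.

W = 11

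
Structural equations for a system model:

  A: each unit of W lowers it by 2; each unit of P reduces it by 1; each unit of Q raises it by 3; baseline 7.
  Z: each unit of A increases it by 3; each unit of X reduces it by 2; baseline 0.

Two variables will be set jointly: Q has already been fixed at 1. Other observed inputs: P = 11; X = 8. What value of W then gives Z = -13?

W = -1

With Q held at 1:
Substituting into the A equation gives A = -2*W - 1.
So Z = -6*W - 19.
Solve -6*W - 19 = -13: W = (-13 + 19) / -6 = -1.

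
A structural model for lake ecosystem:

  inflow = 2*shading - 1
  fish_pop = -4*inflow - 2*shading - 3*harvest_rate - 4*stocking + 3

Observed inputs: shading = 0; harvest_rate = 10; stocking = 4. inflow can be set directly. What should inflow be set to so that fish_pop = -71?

Intervening on inflow fixes its value directly, overriding its dependence on shading.
Substituting into the fish_pop equation gives fish_pop = -4*inflow - 43.
Solve -4*inflow - 43 = -71: inflow = (-71 + 43) / -4 = 7.

inflow = 7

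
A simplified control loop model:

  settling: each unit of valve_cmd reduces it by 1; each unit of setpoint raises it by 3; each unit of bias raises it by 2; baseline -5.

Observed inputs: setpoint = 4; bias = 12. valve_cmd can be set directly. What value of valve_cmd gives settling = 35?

valve_cmd = -4

Substituting into the settling equation gives settling = -valve_cmd + 31.
Solve -valve_cmd + 31 = 35: valve_cmd = (35 - 31) / -1 = -4.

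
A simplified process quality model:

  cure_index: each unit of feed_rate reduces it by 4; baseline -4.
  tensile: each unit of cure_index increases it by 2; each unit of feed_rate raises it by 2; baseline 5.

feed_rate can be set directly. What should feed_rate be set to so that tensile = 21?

Substituting into the tensile equation gives tensile = -6*feed_rate - 3.
Solve -6*feed_rate - 3 = 21: feed_rate = (21 + 3) / -6 = -4.

feed_rate = -4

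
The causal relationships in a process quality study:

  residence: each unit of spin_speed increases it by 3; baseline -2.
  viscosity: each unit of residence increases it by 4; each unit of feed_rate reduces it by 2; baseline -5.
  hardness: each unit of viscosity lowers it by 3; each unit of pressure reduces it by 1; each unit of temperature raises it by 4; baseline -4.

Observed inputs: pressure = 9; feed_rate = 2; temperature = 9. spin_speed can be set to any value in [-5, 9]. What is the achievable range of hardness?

Substituting into the viscosity equation gives viscosity = 12*spin_speed - 17.
Substituting into the hardness equation gives hardness = -36*spin_speed + 74.
Linear in spin_speed, so extremes are at the endpoints: spin_speed = -5 gives hardness = 254; spin_speed = 9 gives hardness = -250.

-250 to 254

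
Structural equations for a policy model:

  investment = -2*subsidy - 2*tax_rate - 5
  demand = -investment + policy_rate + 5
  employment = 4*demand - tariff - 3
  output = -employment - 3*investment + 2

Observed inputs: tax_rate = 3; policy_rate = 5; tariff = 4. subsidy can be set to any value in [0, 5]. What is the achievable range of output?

-52 to -42

Substituting into the investment equation gives investment = -2*subsidy - 11.
Substituting into the demand equation gives demand = 2*subsidy + 21.
Substituting into the employment equation gives employment = 8*subsidy + 77.
So output = -2*subsidy - 42.
Linear in subsidy, so extremes are at the endpoints: subsidy = 0 gives output = -42; subsidy = 5 gives output = -52.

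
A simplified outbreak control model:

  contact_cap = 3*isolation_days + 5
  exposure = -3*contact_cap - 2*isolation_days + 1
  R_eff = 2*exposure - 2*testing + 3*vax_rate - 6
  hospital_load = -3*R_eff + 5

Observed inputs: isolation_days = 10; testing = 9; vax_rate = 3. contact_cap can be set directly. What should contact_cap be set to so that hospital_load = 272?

contact_cap = 6

Intervening on contact_cap fixes its value directly, overriding its dependence on isolation_days.
Substituting into the exposure equation gives exposure = -3*contact_cap - 19.
R_eff becomes -6*contact_cap - 53.
So hospital_load = 18*contact_cap + 164.
Solve 18*contact_cap + 164 = 272: contact_cap = (272 - 164) / 18 = 6.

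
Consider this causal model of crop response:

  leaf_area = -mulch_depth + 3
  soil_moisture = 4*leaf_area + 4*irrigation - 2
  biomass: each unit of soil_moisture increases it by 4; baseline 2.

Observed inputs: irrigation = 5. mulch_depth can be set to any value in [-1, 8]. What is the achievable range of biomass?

-6 to 138

Substituting into the soil_moisture equation gives soil_moisture = -4*mulch_depth + 30.
Substituting into the biomass equation gives biomass = -16*mulch_depth + 122.
Linear in mulch_depth, so extremes are at the endpoints: mulch_depth = -1 gives biomass = 138; mulch_depth = 8 gives biomass = -6.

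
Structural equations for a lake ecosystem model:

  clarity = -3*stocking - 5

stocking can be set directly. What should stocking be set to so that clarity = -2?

Solve -3*stocking - 5 = -2: stocking = (-2 + 5) / -3 = -1.

stocking = -1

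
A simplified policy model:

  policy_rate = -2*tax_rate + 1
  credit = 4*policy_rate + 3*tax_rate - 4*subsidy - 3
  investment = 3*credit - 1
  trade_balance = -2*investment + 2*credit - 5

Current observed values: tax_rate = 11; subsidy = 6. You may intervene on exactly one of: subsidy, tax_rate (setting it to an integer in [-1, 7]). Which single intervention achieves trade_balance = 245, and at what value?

Intervening on subsidy: with other inputs at their observed values, trade_balance = 16*subsidy + 213. Solving for 245 gives subsidy = 2, within [-1, 7].
Intervening on tax_rate: trade_balance = 20*tax_rate + 89. Reaching 245 requires tax_rate = 39/5, not an integer.

set subsidy = 2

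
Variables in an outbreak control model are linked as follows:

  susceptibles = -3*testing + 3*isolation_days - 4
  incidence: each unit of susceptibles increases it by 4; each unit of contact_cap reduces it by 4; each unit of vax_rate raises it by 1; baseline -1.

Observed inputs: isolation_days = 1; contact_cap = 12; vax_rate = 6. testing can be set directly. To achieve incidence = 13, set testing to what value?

Substituting into the susceptibles equation gives susceptibles = -3*testing - 1.
So incidence = -12*testing - 47.
Solve -12*testing - 47 = 13: testing = (13 + 47) / -12 = -5.

testing = -5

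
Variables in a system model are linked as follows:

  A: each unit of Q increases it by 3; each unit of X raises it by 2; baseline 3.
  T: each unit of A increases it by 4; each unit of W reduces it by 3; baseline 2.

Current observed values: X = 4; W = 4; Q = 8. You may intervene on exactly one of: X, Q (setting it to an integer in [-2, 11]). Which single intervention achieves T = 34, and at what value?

set Q = 0

Intervening on X: T = 8*X + 98. Reaching 34 requires X = -8, outside [-2, 11].
Intervening on Q: with other inputs at their observed values, T = 12*Q + 34. Solving for 34 gives Q = 0, within [-2, 11].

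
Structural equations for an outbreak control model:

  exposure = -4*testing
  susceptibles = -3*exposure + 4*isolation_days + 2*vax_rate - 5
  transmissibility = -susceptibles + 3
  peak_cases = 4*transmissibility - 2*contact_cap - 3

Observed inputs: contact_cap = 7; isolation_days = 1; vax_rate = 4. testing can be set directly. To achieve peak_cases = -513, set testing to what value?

testing = 10

Substituting into the susceptibles equation gives susceptibles = 12*testing + 7.
This gives transmissibility = -12*testing - 4.
This gives peak_cases = -48*testing - 33.
Solve -48*testing - 33 = -513: testing = (-513 + 33) / -48 = 10.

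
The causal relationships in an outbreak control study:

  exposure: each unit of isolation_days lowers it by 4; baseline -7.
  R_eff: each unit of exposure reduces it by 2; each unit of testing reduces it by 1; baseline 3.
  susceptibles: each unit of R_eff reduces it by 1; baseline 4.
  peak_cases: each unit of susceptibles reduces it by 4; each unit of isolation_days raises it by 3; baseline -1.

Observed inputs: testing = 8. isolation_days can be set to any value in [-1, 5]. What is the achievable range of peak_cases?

-16 to 194

Substituting into the R_eff equation gives R_eff = 8*isolation_days + 9.
So susceptibles = -8*isolation_days - 5.
This gives peak_cases = 35*isolation_days + 19.
Linear in isolation_days, so extremes are at the endpoints: isolation_days = -1 gives peak_cases = -16; isolation_days = 5 gives peak_cases = 194.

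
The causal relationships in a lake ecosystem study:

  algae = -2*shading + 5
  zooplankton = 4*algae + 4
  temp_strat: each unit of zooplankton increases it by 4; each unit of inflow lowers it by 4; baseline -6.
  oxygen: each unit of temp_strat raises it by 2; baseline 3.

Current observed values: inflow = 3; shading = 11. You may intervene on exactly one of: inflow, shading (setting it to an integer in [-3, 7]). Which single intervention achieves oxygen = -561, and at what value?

set inflow = 5

Intervening on inflow: with other inputs at their observed values, oxygen = -8*inflow - 521. Solving for -561 gives inflow = 5, within [-3, 7].
Intervening on shading: oxygen = -64*shading + 159. Reaching -561 requires shading = 45/4, not an integer.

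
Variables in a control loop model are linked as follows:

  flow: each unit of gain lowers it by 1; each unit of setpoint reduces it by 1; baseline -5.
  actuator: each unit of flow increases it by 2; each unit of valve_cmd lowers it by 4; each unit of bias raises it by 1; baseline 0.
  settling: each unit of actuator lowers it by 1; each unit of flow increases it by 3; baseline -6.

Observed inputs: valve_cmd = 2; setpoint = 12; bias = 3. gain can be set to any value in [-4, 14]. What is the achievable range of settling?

-32 to -14

Substituting into the flow equation gives flow = -gain - 17.
This gives actuator = -2*gain - 39.
This gives settling = -gain - 18.
Linear in gain, so extremes are at the endpoints: gain = -4 gives settling = -14; gain = 14 gives settling = -32.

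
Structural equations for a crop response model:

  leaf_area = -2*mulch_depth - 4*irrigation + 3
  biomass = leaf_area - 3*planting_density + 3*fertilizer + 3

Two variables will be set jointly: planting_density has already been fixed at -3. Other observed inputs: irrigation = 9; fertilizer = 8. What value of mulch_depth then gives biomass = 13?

mulch_depth = -5

With planting_density held at -3:
Substituting into the leaf_area equation gives leaf_area = -2*mulch_depth - 33.
Substituting into the biomass equation gives biomass = -2*mulch_depth + 3.
Solve -2*mulch_depth + 3 = 13: mulch_depth = (13 - 3) / -2 = -5.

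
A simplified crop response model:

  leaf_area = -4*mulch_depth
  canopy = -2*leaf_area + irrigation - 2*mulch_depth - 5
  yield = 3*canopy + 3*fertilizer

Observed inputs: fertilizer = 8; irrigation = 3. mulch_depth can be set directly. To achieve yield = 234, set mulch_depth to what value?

mulch_depth = 12

Substituting into the canopy equation gives canopy = 6*mulch_depth - 2.
Substituting into the yield equation gives yield = 18*mulch_depth + 18.
Solve 18*mulch_depth + 18 = 234: mulch_depth = (234 - 18) / 18 = 12.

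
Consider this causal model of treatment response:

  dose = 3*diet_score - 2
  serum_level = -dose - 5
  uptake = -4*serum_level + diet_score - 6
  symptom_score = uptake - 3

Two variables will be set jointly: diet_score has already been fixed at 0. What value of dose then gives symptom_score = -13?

dose = -6

With diet_score held at 0:
Intervening on dose fixes its value directly, overriding its dependence on diet_score.
Substituting into the uptake equation gives uptake = 4*dose + 14.
Substituting into the symptom_score equation gives symptom_score = 4*dose + 11.
Solve 4*dose + 11 = -13: dose = (-13 - 11) / 4 = -6.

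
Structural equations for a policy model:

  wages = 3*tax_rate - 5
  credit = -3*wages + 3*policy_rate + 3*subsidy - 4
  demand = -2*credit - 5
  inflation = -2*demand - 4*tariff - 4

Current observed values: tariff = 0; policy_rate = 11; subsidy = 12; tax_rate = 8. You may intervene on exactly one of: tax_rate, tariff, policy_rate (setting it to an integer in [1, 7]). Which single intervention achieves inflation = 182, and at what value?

Intervening on tax_rate: with other inputs at their observed values, inflation = -36*tax_rate + 326. Solving for 182 gives tax_rate = 4, within [1, 7].
Intervening on tariff: inflation = -4*tariff + 38. Reaching 182 requires tariff = -36, outside [1, 7].
Intervening on policy_rate: inflation = 12*policy_rate - 94. Reaching 182 requires policy_rate = 23, outside [1, 7].

set tax_rate = 4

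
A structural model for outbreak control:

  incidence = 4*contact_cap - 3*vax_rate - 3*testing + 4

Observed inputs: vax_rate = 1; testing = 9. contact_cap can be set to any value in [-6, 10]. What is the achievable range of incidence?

-50 to 14

Substituting into the incidence equation gives incidence = 4*contact_cap - 26.
Linear in contact_cap, so extremes are at the endpoints: contact_cap = -6 gives incidence = -50; contact_cap = 10 gives incidence = 14.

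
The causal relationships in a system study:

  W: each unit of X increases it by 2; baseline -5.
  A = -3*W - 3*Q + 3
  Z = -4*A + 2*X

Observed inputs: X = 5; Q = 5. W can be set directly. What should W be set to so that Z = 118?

Intervening on W fixes its value directly, overriding its dependence on X.
Substituting into the A equation gives A = -3*W - 12.
Substituting into the Z equation gives Z = 12*W + 58.
Solve 12*W + 58 = 118: W = (118 - 58) / 12 = 5.

W = 5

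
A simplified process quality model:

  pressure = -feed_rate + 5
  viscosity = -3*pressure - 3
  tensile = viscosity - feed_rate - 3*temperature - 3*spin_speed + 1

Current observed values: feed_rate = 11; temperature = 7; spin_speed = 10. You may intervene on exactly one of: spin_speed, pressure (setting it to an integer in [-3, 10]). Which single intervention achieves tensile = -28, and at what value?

Intervening on spin_speed: with other inputs at their observed values, tensile = -3*spin_speed - 16. Solving for -28 gives spin_speed = 4, within [-3, 10].
Intervening on pressure: tensile = -3*pressure - 64. Reaching -28 requires pressure = -12, outside [-3, 10].

set spin_speed = 4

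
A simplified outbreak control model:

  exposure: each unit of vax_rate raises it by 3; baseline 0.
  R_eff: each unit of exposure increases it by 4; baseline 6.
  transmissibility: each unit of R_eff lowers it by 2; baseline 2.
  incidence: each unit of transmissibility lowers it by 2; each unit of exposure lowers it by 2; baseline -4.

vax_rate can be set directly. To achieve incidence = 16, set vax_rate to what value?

vax_rate = 0

Substituting into the R_eff equation gives R_eff = 12*vax_rate + 6.
Substituting into the transmissibility equation gives transmissibility = -24*vax_rate - 10.
Substituting into the incidence equation gives incidence = 42*vax_rate + 16.
Solve 42*vax_rate + 16 = 16: vax_rate = (16 - 16) / 42 = 0.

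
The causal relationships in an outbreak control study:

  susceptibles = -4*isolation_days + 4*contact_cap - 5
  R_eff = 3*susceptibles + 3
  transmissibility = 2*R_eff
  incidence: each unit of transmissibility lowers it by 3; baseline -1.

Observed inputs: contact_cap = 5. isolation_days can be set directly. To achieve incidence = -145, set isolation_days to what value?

Substituting into the susceptibles equation gives susceptibles = -4*isolation_days + 15.
Substituting into the R_eff equation gives R_eff = -12*isolation_days + 48.
So transmissibility = -24*isolation_days + 96.
So incidence = 72*isolation_days - 289.
Solve 72*isolation_days - 289 = -145: isolation_days = (-145 + 289) / 72 = 2.

isolation_days = 2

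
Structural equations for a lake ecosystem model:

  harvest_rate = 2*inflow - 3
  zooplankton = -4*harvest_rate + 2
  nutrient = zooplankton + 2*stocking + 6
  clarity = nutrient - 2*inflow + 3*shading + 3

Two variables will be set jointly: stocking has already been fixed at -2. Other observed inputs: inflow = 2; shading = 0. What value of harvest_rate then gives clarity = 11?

harvest_rate = -2

With stocking held at -2:
Intervening on harvest_rate fixes its value directly, overriding its dependence on inflow.
Substituting into the nutrient equation gives nutrient = -4*harvest_rate + 4.
Substituting into the clarity equation gives clarity = -4*harvest_rate + 3.
Solve -4*harvest_rate + 3 = 11: harvest_rate = (11 - 3) / -4 = -2.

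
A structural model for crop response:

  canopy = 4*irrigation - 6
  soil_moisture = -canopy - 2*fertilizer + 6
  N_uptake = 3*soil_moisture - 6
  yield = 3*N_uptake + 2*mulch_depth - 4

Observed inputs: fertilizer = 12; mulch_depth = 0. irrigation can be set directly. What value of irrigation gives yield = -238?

irrigation = 3

Substituting into the soil_moisture equation gives soil_moisture = -4*irrigation - 12.
Substituting into the N_uptake equation gives N_uptake = -12*irrigation - 42.
Substituting into the yield equation gives yield = -36*irrigation - 130.
Solve -36*irrigation - 130 = -238: irrigation = (-238 + 130) / -36 = 3.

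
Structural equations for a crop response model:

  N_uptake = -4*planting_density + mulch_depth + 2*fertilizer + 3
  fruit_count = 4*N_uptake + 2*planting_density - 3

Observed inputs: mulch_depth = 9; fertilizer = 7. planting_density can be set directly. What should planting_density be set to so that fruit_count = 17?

Substituting into the N_uptake equation gives N_uptake = -4*planting_density + 26.
So fruit_count = -14*planting_density + 101.
Solve -14*planting_density + 101 = 17: planting_density = (17 - 101) / -14 = 6.

planting_density = 6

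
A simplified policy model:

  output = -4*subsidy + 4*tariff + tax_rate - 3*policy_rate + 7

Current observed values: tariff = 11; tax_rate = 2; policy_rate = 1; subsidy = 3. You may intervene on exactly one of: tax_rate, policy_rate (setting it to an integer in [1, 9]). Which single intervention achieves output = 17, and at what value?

Intervening on tax_rate: output = tax_rate + 36. Reaching 17 requires tax_rate = -19, outside [1, 9].
Intervening on policy_rate: with other inputs at their observed values, output = -3*policy_rate + 41. Solving for 17 gives policy_rate = 8, within [1, 9].

set policy_rate = 8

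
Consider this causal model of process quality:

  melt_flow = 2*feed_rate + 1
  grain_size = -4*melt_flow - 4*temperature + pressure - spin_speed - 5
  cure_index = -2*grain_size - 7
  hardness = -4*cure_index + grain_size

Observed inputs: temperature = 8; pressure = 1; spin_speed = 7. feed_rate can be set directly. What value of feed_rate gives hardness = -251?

feed_rate = -2

Substituting into the grain_size equation gives grain_size = -8*feed_rate - 47.
So cure_index = 16*feed_rate + 87.
So hardness = -72*feed_rate - 395.
Solve -72*feed_rate - 395 = -251: feed_rate = (-251 + 395) / -72 = -2.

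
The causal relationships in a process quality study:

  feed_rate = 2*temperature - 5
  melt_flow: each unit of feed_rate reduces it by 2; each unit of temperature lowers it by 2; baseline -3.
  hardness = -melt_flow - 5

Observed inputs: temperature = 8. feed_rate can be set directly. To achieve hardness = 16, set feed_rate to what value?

feed_rate = 1

Intervening on feed_rate fixes its value directly, overriding its dependence on temperature.
Substituting into the melt_flow equation gives melt_flow = -2*feed_rate - 19.
Substituting into the hardness equation gives hardness = 2*feed_rate + 14.
Solve 2*feed_rate + 14 = 16: feed_rate = (16 - 14) / 2 = 1.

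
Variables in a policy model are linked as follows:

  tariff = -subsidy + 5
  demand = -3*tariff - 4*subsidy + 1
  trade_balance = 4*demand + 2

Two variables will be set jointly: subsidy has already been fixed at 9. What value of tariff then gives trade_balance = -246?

With subsidy held at 9:
Intervening on tariff fixes its value directly, overriding its dependence on subsidy.
Substituting into the demand equation gives demand = -3*tariff - 35.
Substituting into the trade_balance equation gives trade_balance = -12*tariff - 138.
Solve -12*tariff - 138 = -246: tariff = (-246 + 138) / -12 = 9.

tariff = 9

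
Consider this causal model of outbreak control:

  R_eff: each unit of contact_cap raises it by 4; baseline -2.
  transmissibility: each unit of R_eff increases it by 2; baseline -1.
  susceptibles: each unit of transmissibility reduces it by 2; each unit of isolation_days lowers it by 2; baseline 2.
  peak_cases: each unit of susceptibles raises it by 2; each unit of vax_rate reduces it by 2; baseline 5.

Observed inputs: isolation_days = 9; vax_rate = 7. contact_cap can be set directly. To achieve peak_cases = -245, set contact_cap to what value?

Substituting into the transmissibility equation gives transmissibility = 8*contact_cap - 5.
Substituting into the susceptibles equation gives susceptibles = -16*contact_cap - 6.
This gives peak_cases = -32*contact_cap - 21.
Solve -32*contact_cap - 21 = -245: contact_cap = (-245 + 21) / -32 = 7.

contact_cap = 7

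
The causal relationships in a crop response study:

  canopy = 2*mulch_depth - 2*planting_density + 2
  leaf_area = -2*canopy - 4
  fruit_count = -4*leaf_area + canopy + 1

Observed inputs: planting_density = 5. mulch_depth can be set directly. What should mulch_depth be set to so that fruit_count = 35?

Substituting into the canopy equation gives canopy = 2*mulch_depth - 8.
This gives leaf_area = -4*mulch_depth + 12.
Substituting into the fruit_count equation gives fruit_count = 18*mulch_depth - 55.
Solve 18*mulch_depth - 55 = 35: mulch_depth = (35 + 55) / 18 = 5.

mulch_depth = 5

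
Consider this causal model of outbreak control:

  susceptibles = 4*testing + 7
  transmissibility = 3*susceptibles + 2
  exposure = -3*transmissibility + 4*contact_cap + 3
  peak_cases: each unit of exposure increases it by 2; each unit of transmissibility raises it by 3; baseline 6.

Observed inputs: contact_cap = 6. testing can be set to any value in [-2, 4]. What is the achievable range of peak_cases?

Substituting into the transmissibility equation gives transmissibility = 12*testing + 23.
Substituting into the exposure equation gives exposure = -36*testing - 42.
Substituting into the peak_cases equation gives peak_cases = -36*testing - 9.
Linear in testing, so extremes are at the endpoints: testing = -2 gives peak_cases = 63; testing = 4 gives peak_cases = -153.

-153 to 63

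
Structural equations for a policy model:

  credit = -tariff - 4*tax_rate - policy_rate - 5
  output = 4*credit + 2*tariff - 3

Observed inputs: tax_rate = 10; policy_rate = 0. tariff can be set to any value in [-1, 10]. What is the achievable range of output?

-203 to -181

Substituting into the credit equation gives credit = -tariff - 45.
output becomes -2*tariff - 183.
Linear in tariff, so extremes are at the endpoints: tariff = -1 gives output = -181; tariff = 10 gives output = -203.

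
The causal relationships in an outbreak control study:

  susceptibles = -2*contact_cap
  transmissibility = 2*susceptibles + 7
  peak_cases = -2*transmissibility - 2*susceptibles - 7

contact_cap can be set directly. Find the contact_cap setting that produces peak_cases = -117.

Substituting into the transmissibility equation gives transmissibility = -4*contact_cap + 7.
peak_cases becomes 12*contact_cap - 21.
Solve 12*contact_cap - 21 = -117: contact_cap = (-117 + 21) / 12 = -8.

contact_cap = -8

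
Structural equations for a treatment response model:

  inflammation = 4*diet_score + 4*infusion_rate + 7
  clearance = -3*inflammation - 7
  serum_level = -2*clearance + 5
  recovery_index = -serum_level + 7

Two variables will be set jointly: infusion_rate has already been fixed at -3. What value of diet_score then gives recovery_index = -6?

With infusion_rate held at -3:
Substituting into the inflammation equation gives inflammation = 4*diet_score - 5.
Substituting into the clearance equation gives clearance = -12*diet_score + 8.
Substituting into the serum_level equation gives serum_level = 24*diet_score - 11.
So recovery_index = -24*diet_score + 18.
Solve -24*diet_score + 18 = -6: diet_score = (-6 - 18) / -24 = 1.

diet_score = 1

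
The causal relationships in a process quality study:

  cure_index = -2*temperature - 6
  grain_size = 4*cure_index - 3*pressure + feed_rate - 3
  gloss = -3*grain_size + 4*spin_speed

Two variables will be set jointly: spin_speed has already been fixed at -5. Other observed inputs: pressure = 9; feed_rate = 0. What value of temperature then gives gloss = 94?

temperature = -2

With spin_speed held at -5:
Substituting into the grain_size equation gives grain_size = -8*temperature - 54.
So gloss = 24*temperature + 142.
Solve 24*temperature + 142 = 94: temperature = (94 - 142) / 24 = -2.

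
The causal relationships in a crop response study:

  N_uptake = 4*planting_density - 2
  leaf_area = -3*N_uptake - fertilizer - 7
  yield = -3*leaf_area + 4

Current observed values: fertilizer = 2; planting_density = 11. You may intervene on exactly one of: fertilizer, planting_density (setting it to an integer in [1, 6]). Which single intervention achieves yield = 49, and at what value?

Intervening on fertilizer: yield = 3*fertilizer + 403. Reaching 49 requires fertilizer = -118, outside [1, 6].
Intervening on planting_density: with other inputs at their observed values, yield = 36*planting_density + 13. Solving for 49 gives planting_density = 1, within [1, 6].

set planting_density = 1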